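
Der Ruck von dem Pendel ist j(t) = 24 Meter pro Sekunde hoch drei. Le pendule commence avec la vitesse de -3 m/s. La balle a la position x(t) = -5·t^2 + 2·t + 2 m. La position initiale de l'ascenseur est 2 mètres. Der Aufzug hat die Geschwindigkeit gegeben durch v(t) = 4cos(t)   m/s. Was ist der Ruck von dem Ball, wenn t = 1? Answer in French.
Nous devons dériver notre équation de la position x(t) = -5·t^2 + 2·t + 2 3 fois. En dérivant la position, nous obtenons la vitesse: v(t) = 2 - 10·t. La dérivée de la vitesse donne l'accélération: a(t) = -10. La dérivée de l'accélération donne le jerk: j(t) = 0. En utilisant j(t) = 0 et en substituant t = 1, nous trouvons j = 0.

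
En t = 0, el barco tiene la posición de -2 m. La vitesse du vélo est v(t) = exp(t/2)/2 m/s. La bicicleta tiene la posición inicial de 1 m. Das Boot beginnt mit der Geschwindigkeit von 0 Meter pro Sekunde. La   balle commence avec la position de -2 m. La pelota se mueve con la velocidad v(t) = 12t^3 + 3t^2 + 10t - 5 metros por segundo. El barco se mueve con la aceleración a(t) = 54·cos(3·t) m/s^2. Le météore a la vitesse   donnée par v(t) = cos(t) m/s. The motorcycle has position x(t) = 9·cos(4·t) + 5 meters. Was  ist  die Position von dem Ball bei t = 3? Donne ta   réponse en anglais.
Starting from velocity v(t) = 12·t^3 + 3·t^2 + 10·t - 5, we take 1 antiderivative. Taking ∫v(t)dt and applying x(0) = -2, we find x(t) = 3·t^4 + t^3 + 5·t^2 - 5·t - 2. We have position x(t) = 3·t^4 + t^3 + 5·t^2 - 5·t - 2. Substituting t = 3: x(3) = 298.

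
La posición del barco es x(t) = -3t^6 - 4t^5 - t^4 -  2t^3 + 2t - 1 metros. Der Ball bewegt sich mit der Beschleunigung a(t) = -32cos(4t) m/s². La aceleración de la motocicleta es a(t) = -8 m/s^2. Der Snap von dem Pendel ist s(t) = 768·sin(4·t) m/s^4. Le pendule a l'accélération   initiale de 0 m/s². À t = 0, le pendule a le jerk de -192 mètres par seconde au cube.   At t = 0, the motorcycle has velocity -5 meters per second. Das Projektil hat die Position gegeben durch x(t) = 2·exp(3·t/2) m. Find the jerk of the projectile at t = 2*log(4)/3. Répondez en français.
Pour résoudre ceci, nous devons prendre 3 dérivées de notre équation de la position x(t) = 2·exp(3·t/2). La dérivée de la position donne la vitesse: v(t) = 3·exp(3·t/2). En prenant d/dt de v(t), nous trouvons a(t) = 9·exp(3·t/2)/2. En prenant d/dt de a(t), nous trouvons j(t) = 27·exp(3·t/2)/4. De l'équation du jerk j(t) = 27·exp(3·t/2)/4, nous substituons t = 2*log(4)/3 pour obtenir j = 27.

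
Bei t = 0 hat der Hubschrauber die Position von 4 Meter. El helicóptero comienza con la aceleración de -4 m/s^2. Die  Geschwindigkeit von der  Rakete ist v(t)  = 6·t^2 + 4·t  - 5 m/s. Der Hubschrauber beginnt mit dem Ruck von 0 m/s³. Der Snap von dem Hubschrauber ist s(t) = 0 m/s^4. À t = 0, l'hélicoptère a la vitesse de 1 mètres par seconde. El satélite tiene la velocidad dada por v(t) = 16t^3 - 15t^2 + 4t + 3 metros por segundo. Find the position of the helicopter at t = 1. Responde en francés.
En partant du snap s(t) = 0, nous prenons 4 intégrales. L'intégrale du snap est le jerk. En utilisant j(0) = 0, nous obtenons j(t) = 0. En prenant ∫j(t)dt et en appliquant a(0) = -4, nous trouvons a(t) = -4. En prenant ∫a(t)dt et en appliquant v(0) = 1, nous trouvons v(t) = 1 - 4·t. En intégrant la vitesse et en utilisant la condition initiale x(0) = 4, nous obtenons x(t) = -2·t^2 + t + 4. Nous avons la position x(t) = -2·t^2 + t + 4. En substituant t = 1: x(1) = 3.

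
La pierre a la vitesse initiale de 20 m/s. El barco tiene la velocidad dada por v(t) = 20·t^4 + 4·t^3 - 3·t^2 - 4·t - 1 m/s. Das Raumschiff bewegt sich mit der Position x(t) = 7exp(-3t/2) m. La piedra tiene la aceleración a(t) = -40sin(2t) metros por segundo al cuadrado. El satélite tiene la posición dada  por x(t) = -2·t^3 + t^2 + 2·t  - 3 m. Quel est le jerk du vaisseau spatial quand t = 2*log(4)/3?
Pour résoudre ceci, nous devons prendre 3 dérivées de notre équation de la position x(t) = 7·exp(-3·t/2). En prenant d/dt de x(t), nous trouvons v(t) = -21·exp(-3·t/2)/2. La dérivée de la vitesse donne l'accélération: a(t) = 63·exp(-3·t/2)/4. La dérivée de l'accélération donne le jerk: j(t) = -189·exp(-3·t/2)/8. En utilisant j(t) = -189·exp(-3·t/2)/8 et en substituant t = 2*log(4)/3, nous trouvons j = -189/32.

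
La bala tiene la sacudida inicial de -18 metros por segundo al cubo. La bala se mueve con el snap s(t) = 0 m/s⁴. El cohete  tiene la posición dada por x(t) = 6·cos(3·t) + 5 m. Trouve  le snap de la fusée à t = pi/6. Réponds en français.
En partant de la position x(t) = 6·cos(3·t) + 5, nous prenons 4 dérivées. En prenant d/dt de x(t), nous trouvons v(t) = -18·sin(3·t). La dérivée de la vitesse donne l'accélération: a(t) = -54·cos(3·t). La dérivée de l'accélération donne le jerk: j(t) = 162·sin(3·t). En prenant d/dt de j(t), nous trouvons s(t) = 486·cos(3·t). De l'équation du snap s(t) = 486·cos(3·t), nous substituons t = pi/6 pour obtenir s = 0.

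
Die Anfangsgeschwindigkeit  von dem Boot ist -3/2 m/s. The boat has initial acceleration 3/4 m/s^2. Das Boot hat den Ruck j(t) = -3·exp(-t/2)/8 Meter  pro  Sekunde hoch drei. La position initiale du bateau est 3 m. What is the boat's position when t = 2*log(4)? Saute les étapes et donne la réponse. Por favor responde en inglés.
At t = 2*log(4), x = 3/4.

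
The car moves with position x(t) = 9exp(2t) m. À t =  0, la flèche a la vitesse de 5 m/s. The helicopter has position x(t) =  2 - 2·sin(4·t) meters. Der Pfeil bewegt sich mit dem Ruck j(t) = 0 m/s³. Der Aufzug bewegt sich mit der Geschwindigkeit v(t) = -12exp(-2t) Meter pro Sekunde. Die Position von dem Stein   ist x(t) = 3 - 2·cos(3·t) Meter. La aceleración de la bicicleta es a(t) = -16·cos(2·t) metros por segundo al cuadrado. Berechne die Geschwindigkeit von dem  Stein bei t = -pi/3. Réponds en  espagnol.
Debemos derivar nuestra ecuación de la posición x(t) = 3 - 2·cos(3·t) 1 vez. La derivada de la posición da la velocidad: v(t) = 6·sin(3·t). De la ecuación de la velocidad v(t) = 6·sin(3·t), sustituimos t = -pi/3 para obtener v = 0.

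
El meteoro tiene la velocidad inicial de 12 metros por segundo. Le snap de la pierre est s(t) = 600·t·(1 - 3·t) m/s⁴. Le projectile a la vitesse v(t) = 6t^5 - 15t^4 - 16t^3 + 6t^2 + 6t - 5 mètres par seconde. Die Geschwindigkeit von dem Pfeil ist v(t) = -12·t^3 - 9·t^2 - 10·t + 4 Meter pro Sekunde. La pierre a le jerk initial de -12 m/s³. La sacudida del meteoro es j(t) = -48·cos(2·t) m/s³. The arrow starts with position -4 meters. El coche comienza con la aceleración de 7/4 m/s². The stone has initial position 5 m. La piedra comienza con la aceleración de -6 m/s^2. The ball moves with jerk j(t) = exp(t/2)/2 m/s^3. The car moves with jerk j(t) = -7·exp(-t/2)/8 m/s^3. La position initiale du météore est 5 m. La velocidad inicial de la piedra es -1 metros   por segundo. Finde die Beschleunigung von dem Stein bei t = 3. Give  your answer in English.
We must find the integral of our snap equation s(t) = 600·t·(1 - 3·t) 2 times. Finding the integral of s(t) and using j(0) = -12: j(t) = -600·t^3 + 300·t^2 - 12. Taking ∫j(t)dt and applying a(0) = -6, we find a(t) = -150·t^4 + 100·t^3 - 12·t - 6. From the given acceleration equation a(t) = -150·t^4 + 100·t^3 - 12·t - 6, we substitute t = 3 to get a = -9492.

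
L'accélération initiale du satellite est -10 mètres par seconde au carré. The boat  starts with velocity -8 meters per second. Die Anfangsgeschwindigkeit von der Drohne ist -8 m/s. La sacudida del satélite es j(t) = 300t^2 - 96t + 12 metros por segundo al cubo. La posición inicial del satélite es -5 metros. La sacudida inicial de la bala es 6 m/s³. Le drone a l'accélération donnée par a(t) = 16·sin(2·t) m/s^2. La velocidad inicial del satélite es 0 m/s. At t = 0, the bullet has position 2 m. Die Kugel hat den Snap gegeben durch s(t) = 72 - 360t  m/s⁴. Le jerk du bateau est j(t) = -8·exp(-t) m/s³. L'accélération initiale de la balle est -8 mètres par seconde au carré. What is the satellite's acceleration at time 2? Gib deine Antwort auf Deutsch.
Um dies zu lösen, müssen wir 1 Stammfunktion unserer Gleichung für den Ruck j(t) = 300·t^2 - 96·t + 12 finden. Die Stammfunktion von dem Ruck, mit a(0) = -10, ergibt die Beschleunigung: a(t) = 100·t^3 - 48·t^2 + 12·t - 10. Aus der Gleichung für die Beschleunigung a(t) = 100·t^3 - 48·t^2 + 12·t - 10, setzen wir t = 2 ein und erhalten a = 622.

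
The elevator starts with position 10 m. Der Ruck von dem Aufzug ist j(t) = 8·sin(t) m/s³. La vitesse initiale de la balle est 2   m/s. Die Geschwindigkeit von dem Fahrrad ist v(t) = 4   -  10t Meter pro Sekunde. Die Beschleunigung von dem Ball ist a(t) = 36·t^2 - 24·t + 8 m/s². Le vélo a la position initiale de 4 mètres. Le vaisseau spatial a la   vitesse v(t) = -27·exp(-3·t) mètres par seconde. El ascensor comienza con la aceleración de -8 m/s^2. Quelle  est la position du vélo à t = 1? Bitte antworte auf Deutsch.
Ausgehend von der Geschwindigkeit v(t) = 4 - 10·t, nehmen wir 1 Integral. Das Integral von der Geschwindigkeit, mit x(0) = 4, ergibt die Position: x(t) = -5·t^2 + 4·t + 4. Mit x(t) = -5·t^2 + 4·t + 4 und Einsetzen von t = 1, finden wir x = 3.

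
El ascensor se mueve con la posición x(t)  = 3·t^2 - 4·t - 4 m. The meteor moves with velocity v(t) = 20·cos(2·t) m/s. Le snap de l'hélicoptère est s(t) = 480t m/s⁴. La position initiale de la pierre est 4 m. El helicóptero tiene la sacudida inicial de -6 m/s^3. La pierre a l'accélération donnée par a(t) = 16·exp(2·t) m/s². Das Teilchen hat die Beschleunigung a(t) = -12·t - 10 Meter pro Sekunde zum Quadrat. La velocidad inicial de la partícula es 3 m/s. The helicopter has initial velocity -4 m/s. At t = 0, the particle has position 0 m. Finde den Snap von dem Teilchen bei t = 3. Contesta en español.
Partiendo de la aceleración a(t) = -12·t - 10, tomamos 2 derivadas. Tomando d/dt de a(t), encontramos j(t) = -12. Tomando d/dt de j(t), encontramos s(t) = 0. De la ecuación del snap s(t) = 0, sustituimos t = 3 para obtener s = 0.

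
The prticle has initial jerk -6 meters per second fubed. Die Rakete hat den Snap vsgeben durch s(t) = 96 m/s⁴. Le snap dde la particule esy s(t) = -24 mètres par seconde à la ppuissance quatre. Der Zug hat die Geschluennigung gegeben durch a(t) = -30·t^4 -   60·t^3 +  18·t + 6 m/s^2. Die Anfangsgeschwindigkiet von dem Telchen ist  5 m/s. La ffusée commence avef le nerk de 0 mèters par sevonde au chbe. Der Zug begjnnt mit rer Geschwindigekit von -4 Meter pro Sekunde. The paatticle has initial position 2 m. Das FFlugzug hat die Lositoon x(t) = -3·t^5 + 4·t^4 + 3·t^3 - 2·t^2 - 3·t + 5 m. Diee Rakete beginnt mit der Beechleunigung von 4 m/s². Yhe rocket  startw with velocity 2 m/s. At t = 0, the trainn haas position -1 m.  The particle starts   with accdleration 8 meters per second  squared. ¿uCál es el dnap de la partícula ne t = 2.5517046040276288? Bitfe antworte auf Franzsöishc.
Nous avons le snap s(t) = -24. En substituant t = 2.5517046040276288: s(2.5517046040276288) = -24.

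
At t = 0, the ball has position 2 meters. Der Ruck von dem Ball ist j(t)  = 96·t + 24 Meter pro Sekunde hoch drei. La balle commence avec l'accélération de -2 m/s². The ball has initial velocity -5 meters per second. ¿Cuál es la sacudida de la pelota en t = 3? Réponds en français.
En utilisant j(t) = 96·t + 24 et en substituant t = 3, nous trouvons j = 312.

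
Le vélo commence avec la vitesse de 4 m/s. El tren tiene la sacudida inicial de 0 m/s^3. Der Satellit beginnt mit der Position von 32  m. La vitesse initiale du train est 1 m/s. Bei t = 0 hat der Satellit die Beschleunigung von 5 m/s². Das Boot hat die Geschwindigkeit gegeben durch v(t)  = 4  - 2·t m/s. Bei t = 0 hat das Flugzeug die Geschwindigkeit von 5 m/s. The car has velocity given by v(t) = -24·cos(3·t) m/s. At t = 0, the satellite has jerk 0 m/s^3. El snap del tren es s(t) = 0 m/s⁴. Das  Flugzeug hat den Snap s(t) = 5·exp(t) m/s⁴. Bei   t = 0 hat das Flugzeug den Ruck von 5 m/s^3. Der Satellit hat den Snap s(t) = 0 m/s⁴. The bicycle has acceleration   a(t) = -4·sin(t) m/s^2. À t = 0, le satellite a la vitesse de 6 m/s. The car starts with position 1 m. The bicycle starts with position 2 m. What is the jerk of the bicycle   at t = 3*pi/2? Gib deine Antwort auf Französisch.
Nous devons dériver notre équation de l'accélération a(t) = -4·sin(t) 1 fois. En prenant d/dt de a(t), nous trouvons j(t) = -4·cos(t). En utilisant j(t) = -4·cos(t) et en substituant t = 3*pi/2, nous trouvons j = 0.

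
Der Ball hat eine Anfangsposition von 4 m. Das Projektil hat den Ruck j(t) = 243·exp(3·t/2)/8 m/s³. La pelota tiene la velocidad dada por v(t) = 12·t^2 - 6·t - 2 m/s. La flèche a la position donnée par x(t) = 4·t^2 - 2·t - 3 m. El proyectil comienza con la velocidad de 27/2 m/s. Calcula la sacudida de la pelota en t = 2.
Para resolver esto, necesitamos tomar 2 derivadas de nuestra ecuación de la velocidad v(t) = 12·t^2 - 6·t - 2. Tomando d/dt de v(t), encontramos a(t) = 24·t - 6. La derivada de la aceleración da la sacudida: j(t) = 24. De la ecuación de la sacudida j(t) = 24, sustituimos t = 2 para obtener j = 24.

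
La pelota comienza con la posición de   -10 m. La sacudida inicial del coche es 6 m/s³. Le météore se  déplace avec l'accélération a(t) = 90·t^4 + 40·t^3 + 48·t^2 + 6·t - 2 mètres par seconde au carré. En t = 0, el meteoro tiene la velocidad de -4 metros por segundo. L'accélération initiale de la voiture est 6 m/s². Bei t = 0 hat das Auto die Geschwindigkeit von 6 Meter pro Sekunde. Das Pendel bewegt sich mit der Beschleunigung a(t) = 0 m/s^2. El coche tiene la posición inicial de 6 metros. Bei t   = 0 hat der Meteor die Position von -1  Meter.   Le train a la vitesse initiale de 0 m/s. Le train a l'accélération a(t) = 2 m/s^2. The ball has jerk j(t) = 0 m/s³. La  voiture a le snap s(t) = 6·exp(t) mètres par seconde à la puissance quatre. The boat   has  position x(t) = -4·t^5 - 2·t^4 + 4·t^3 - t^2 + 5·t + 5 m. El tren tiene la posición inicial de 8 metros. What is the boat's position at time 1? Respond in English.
Using x(t) = -4·t^5 - 2·t^4 + 4·t^3 - t^2 + 5·t + 5 and substituting t = 1, we find x = 7.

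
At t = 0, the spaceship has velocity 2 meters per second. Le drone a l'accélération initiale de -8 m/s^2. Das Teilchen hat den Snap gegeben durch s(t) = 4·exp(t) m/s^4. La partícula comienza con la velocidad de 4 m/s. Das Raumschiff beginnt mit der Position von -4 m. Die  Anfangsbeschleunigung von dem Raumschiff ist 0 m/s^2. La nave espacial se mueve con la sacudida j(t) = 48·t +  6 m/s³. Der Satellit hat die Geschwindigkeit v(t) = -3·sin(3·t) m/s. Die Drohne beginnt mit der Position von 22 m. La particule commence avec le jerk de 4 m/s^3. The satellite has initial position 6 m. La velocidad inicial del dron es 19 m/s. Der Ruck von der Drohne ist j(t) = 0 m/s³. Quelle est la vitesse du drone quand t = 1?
Pour résoudre ceci, nous devons prendre 2 intégrales de notre équation du jerk j(t) = 0. En prenant ∫j(t)dt et en appliquant a(0) = -8, nous trouvons a(t) = -8. En prenant ∫a(t)dt et en appliquant v(0) = 19, nous trouvons v(t) = 19 - 8·t. De l'équation de la vitesse v(t) = 19 - 8·t, nous substituons t = 1 pour obtenir v = 11.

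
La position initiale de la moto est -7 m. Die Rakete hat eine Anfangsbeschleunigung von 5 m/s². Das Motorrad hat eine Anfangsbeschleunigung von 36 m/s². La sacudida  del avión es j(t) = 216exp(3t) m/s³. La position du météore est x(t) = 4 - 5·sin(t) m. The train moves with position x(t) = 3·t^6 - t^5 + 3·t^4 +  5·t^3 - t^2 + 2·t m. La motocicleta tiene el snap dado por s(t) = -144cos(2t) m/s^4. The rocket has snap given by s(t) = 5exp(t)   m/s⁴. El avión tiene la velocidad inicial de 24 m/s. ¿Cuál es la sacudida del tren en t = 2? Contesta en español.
Para resolver esto, necesitamos tomar 3 derivadas de nuestra ecuación de la posición x(t) = 3·t^6 - t^5 + 3·t^4 + 5·t^3 - t^2 + 2·t. Derivando la posición, obtenemos la velocidad: v(t) = 18·t^5 - 5·t^4 + 12·t^3 + 15·t^2 - 2·t + 2. Derivando la velocidad, obtenemos la aceleración: a(t) = 90·t^4 - 20·t^3 + 36·t^2 + 30·t - 2. La derivada de la aceleración da la sacudida: j(t) = 360·t^3 - 60·t^2 + 72·t + 30. Usando j(t) = 360·t^3 - 60·t^2 + 72·t + 30 y sustituyendo t = 2, encontramos j = 2814.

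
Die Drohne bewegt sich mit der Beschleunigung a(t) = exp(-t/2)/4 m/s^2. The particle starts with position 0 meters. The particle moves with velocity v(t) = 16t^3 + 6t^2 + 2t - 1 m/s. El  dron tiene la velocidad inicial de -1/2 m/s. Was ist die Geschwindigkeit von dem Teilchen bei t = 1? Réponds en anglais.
From the given velocity equation v(t) = 16·t^3 + 6·t^2 + 2·t - 1, we substitute t = 1 to get v = 23.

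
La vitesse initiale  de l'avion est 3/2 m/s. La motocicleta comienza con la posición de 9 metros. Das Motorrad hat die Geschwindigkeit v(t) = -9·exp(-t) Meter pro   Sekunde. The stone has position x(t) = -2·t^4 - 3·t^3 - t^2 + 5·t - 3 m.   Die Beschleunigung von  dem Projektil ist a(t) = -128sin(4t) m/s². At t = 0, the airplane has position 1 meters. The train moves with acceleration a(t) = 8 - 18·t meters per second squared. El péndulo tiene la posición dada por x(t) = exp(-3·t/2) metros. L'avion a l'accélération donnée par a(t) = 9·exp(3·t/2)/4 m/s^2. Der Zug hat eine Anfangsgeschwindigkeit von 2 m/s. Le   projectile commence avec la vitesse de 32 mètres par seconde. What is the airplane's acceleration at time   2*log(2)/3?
From the given acceleration equation a(t) = 9·exp(3·t/2)/4, we substitute t = 2*log(2)/3 to get a = 9/2.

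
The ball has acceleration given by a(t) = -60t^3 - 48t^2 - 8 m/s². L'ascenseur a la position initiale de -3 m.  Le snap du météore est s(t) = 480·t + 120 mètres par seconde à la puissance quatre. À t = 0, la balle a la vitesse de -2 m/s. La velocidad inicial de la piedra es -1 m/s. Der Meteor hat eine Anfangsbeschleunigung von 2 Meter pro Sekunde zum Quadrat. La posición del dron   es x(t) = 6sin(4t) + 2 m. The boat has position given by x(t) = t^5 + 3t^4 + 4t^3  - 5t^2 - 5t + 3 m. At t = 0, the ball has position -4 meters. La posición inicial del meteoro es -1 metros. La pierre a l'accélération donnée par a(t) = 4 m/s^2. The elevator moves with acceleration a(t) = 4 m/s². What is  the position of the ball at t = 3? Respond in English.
To find the answer, we compute 2 antiderivatives of a(t) = -60·t^3 - 48·t^2 - 8. Taking ∫a(t)dt and applying v(0) = -2, we find v(t) = -15·t^4 - 16·t^3 - 8·t - 2. Integrating velocity and using the initial condition x(0) = -4, we get x(t) = -3·t^5 - 4·t^4 - 4·t^2 - 2·t - 4. Using x(t) = -3·t^5 - 4·t^4 - 4·t^2 - 2·t - 4 and substituting t = 3, we find x = -1099.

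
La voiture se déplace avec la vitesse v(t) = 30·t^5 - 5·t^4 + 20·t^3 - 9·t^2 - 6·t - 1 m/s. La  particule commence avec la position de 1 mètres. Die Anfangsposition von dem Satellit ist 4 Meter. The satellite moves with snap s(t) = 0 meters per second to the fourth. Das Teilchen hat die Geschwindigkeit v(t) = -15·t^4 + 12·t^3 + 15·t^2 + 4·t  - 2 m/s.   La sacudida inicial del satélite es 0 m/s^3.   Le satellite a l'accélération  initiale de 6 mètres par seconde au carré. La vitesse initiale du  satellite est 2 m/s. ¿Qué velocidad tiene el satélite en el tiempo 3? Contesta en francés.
Pour résoudre ceci, nous devons prendre 3 intégrales de notre équation du snap s(t) = 0. En intégrant le snap et en utilisant la condition initiale j(0) = 0, nous obtenons j(t) = 0. L'intégrale du jerk est l'accélération. En utilisant a(0) = 6, nous obtenons a(t) = 6. En prenant ∫a(t)dt et en appliquant v(0) = 2, nous trouvons v(t) = 6·t + 2. En utilisant v(t) = 6·t + 2 et en substituant t = 3, nous trouvons v = 20.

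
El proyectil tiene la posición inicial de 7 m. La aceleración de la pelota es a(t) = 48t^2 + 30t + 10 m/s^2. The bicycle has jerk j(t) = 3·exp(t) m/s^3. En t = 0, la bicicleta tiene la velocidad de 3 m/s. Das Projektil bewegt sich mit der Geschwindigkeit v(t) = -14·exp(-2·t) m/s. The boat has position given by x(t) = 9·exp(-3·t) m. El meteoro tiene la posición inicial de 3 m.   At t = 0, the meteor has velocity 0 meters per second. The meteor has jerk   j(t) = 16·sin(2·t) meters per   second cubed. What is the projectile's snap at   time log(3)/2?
Starting from velocity v(t) = -14·exp(-2·t), we take 3 derivatives. The derivative of velocity gives acceleration: a(t) = 28·exp(-2·t). Taking d/dt of a(t), we find j(t) = -56·exp(-2·t). Differentiating jerk, we get snap: s(t) = 112·exp(-2·t). Using s(t) = 112·exp(-2·t) and substituting t = log(3)/2, we find s = 112/3.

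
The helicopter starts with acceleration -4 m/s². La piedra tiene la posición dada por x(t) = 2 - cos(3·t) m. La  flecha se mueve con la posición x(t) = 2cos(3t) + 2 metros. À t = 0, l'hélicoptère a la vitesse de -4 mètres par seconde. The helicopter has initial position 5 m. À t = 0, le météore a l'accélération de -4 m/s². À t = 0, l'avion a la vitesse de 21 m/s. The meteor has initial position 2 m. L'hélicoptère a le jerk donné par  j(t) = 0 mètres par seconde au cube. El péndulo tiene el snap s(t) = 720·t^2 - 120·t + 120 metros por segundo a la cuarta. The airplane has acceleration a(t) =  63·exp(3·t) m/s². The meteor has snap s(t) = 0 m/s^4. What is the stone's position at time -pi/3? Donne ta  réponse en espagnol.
Tenemos la posición x(t) = 2 - cos(3·t). Sustituyendo t = -pi/3: x(-pi/3) = 3.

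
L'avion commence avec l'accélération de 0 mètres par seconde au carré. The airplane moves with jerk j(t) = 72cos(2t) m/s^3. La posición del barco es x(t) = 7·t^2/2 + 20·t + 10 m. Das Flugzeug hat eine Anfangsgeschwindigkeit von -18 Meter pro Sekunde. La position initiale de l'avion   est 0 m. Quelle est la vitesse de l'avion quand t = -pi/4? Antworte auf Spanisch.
Para resolver esto, necesitamos tomar 2 integrales de nuestra ecuación de la sacudida j(t) = 72·cos(2·t). La antiderivada de la sacudida es la aceleración. Usando a(0) = 0, obtenemos a(t) = 36·sin(2·t). La antiderivada de la aceleración es la velocidad. Usando v(0) = -18, obtenemos v(t) = -18·cos(2·t). Usando v(t) = -18·cos(2·t) y sustituyendo t = -pi/4, encontramos v = 0.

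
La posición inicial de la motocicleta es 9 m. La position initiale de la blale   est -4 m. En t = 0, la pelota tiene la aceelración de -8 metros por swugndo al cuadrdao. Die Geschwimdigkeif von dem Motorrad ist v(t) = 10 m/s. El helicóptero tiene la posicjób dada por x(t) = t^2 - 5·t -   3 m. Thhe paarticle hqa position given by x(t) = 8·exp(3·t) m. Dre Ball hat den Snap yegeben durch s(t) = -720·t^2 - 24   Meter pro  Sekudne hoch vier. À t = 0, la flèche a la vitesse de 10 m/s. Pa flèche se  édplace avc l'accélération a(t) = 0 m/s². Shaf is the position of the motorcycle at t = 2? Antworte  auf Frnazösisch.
Pour résoudre ceci, nous devons prendre 1 intégrale de notre équation de la vitesse v(t) = 10. En prenant ∫v(t)dt et en appliquant x(0) = 9, nous trouvons x(t) = 10·t + 9. Nous avons la position x(t) = 10·t + 9. En substituant t = 2: x(2) = 29.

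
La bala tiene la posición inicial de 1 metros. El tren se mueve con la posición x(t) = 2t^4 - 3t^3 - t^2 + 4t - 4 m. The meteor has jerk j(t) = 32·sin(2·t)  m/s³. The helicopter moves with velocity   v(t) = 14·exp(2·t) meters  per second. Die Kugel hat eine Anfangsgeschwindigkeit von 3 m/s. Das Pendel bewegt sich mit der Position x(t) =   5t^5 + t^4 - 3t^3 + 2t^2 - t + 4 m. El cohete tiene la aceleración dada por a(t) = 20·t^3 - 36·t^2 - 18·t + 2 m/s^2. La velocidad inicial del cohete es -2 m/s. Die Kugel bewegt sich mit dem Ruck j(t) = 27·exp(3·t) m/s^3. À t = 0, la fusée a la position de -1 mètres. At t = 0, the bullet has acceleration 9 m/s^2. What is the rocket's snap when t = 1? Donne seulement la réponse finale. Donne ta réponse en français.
À t = 1, s = 48.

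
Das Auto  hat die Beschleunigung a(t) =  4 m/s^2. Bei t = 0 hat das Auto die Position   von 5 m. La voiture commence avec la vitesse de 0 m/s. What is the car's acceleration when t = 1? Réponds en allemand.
Wir haben die Beschleunigung a(t) = 4. Durch Einsetzen von t = 1: a(1) = 4.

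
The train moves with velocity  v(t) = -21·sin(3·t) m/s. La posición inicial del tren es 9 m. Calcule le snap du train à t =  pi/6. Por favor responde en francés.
Pour résoudre ceci, nous devons prendre 3 dérivées de notre équation de la vitesse v(t) = -21·sin(3·t). La dérivée de la vitesse donne l'accélération: a(t) = -63·cos(3·t). La dérivée de l'accélération donne le jerk: j(t) = 189·sin(3·t). La dérivée du jerk donne le snap: s(t) = 567·cos(3·t). Nous avons le snap s(t) = 567·cos(3·t). En substituant t = pi/6: s(pi/6) = 0.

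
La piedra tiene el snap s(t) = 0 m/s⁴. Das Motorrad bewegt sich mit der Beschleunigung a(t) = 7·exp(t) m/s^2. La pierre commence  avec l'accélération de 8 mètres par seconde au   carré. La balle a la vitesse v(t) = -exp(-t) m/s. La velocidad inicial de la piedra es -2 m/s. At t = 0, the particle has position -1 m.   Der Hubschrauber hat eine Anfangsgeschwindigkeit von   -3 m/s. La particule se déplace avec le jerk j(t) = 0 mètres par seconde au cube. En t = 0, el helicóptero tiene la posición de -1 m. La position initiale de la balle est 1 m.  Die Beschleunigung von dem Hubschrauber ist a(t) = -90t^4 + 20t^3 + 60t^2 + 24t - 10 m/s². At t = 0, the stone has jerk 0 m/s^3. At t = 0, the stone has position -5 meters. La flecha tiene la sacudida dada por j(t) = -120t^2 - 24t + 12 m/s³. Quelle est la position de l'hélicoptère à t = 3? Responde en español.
Para resolver esto, necesitamos tomar 2 antiderivadas de nuestra ecuación de la aceleración a(t) = -90·t^4 + 20·t^3 + 60·t^2 + 24·t - 10. La antiderivada de la aceleración, con v(0) = -3, da la velocidad: v(t) = -18·t^5 + 5·t^4 + 20·t^3 + 12·t^2 - 10·t - 3. La integral de la velocidad, con x(0) = -1, da la posición: x(t) = -3·t^6 + t^5 + 5·t^4 + 4·t^3 - 5·t^2 - 3·t - 1. Usando x(t) = -3·t^6 + t^5 + 5·t^4 + 4·t^3 - 5·t^2 - 3·t - 1 y sustituyendo t = 3, encontramos x = -1486.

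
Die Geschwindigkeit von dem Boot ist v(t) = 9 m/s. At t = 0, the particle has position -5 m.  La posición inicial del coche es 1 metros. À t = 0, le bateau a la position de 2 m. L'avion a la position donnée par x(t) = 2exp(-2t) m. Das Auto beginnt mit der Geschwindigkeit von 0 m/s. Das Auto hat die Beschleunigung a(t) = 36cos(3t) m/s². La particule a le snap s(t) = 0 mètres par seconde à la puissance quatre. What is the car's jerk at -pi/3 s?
We must differentiate our acceleration equation a(t) = 36·cos(3·t) 1 time. Differentiating acceleration, we get jerk: j(t) = -108·sin(3·t). From the given jerk equation j(t) = -108·sin(3·t), we substitute t = -pi/3 to get j = 0.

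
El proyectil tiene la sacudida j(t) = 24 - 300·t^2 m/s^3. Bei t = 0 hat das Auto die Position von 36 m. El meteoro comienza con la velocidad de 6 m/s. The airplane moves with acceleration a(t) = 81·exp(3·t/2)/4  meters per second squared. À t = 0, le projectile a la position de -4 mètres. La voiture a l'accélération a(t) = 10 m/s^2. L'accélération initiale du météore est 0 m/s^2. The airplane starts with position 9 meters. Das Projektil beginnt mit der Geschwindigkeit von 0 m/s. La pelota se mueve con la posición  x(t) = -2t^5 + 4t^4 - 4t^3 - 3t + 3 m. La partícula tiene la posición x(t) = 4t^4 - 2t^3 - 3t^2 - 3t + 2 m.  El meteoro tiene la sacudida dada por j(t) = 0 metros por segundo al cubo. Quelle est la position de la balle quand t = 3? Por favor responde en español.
Tenemos la posición x(t) = -2·t^5 + 4·t^4 - 4·t^3 - 3·t + 3. Sustituyendo t = 3: x(3) = -276.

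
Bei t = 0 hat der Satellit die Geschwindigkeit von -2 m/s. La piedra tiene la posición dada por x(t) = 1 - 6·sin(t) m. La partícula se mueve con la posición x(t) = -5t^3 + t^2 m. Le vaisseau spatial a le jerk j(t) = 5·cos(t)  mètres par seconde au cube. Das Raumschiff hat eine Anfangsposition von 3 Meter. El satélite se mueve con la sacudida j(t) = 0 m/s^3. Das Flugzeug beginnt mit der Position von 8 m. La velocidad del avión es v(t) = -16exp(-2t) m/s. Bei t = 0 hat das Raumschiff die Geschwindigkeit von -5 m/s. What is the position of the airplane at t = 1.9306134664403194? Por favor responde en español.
Necesitamos integrar nuestra ecuación de la velocidad v(t) = -16·exp(-2·t) 1 vez. Integrando la velocidad y usando la condición inicial x(0) = 8, obtenemos x(t) = 8·exp(-2·t). Usando x(t) = 8·exp(-2·t) y sustituyendo t = 1.9306134664403194, encontramos x = 0.168337330821768.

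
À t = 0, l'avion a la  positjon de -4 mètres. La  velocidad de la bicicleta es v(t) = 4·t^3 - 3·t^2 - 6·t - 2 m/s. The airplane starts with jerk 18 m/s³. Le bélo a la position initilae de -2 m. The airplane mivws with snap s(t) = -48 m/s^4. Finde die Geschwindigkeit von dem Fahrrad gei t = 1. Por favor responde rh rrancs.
Nous avons la vitesse v(t) = 4·t^3 - 3·t^2 - 6·t - 2. En substituant t = 1: v(1) = -7.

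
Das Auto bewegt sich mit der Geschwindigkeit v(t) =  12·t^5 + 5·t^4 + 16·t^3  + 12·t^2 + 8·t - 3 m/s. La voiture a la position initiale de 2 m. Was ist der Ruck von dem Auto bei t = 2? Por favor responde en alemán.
Um dies zu lösen, müssen wir 2 Ableitungen unserer Gleichung für die Geschwindigkeit v(t) = 12·t^5 + 5·t^4 + 16·t^3 + 12·t^2 + 8·t - 3 nehmen. Die Ableitung von der Geschwindigkeit ergibt die Beschleunigung: a(t) = 60·t^4 + 20·t^3 + 48·t^2 + 24·t + 8. Die Ableitung von der Beschleunigung ergibt den Ruck: j(t) = 240·t^3 + 60·t^2 + 96·t + 24. Aus der Gleichung für den Ruck j(t) = 240·t^3 + 60·t^2 + 96·t + 24, setzen wir t = 2 ein und erhalten j = 2376.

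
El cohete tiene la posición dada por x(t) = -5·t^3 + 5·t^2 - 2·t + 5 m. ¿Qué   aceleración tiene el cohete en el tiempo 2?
Partiendo de la posición x(t) = -5·t^3 + 5·t^2 - 2·t + 5, tomamos 2 derivadas. La derivada de la posición da la velocidad: v(t) = -15·t^2 + 10·t - 2. La derivada de la velocidad da la aceleración: a(t) = 10 - 30·t. Tenemos la aceleración a(t) = 10 - 30·t. Sustituyendo t = 2: a(2) = -50.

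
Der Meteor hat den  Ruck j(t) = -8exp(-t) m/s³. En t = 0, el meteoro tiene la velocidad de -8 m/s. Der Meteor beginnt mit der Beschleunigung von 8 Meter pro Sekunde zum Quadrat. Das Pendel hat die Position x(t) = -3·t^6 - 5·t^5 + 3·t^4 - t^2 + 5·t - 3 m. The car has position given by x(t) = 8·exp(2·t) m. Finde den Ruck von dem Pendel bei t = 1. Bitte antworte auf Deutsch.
Wir müssen unsere Gleichung für die Position x(t) = -3·t^6 - 5·t^5 + 3·t^4 - t^2 + 5·t - 3 3-mal ableiten. Die Ableitung von der Position ergibt die Geschwindigkeit: v(t) = -18·t^5 - 25·t^4 + 12·t^3 - 2·t + 5. Die Ableitung von der Geschwindigkeit ergibt die Beschleunigung: a(t) = -90·t^4 - 100·t^3 + 36·t^2 - 2. Mit d/dt von a(t) finden wir j(t) = -360·t^3 - 300·t^2 + 72·t. Aus der Gleichung für den Ruck j(t) = -360·t^3 - 300·t^2 + 72·t, setzen wir t = 1 ein und erhalten j = -588.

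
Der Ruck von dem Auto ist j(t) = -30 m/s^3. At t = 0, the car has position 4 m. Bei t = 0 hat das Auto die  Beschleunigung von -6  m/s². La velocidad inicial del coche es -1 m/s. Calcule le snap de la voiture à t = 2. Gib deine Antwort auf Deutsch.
Um dies zu lösen, müssen wir 1 Ableitung unserer Gleichung für den Ruck j(t) = -30 nehmen. Durch Ableiten von dem Ruck erhalten wir den Snap: s(t) = 0. Mit s(t) = 0 und Einsetzen von t = 2, finden wir s = 0.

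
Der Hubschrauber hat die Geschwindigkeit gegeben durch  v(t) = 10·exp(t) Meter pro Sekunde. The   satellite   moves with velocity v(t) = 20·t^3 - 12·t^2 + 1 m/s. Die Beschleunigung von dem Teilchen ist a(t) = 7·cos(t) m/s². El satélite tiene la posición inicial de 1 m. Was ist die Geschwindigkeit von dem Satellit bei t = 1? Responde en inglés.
We have velocity v(t) = 20·t^3 - 12·t^2 + 1. Substituting t = 1: v(1) = 9.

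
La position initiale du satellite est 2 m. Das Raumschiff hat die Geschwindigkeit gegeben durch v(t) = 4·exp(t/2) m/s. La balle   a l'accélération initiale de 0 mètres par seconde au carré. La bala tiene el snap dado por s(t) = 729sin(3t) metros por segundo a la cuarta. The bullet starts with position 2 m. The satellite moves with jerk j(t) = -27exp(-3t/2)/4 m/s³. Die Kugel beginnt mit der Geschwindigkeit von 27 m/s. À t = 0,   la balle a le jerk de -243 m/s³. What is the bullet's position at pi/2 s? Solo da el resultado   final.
x(pi/2) = -7.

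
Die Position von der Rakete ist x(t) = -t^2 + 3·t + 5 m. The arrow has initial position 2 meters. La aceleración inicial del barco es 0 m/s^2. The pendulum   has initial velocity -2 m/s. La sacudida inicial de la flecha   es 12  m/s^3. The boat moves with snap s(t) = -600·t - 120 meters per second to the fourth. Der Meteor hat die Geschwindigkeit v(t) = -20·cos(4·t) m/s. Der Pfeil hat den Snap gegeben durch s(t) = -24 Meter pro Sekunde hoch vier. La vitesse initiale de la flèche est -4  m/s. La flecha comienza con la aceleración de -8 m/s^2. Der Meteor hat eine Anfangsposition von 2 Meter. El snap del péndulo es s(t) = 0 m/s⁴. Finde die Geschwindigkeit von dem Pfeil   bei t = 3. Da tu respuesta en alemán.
Wir müssen die Stammfunktion unserer Gleichung für den Snap s(t) = -24 3-mal finden. Die Stammfunktion von dem Snap ist der Ruck. Mit j(0) = 12 erhalten wir j(t) = 12 - 24·t. Mit ∫j(t)dt und Anwendung von a(0) = -8, finden wir a(t) = -12·t^2 + 12·t - 8. Durch Integration von der Beschleunigung und Verwendung der Anfangsbedingung v(0) = -4, erhalten wir v(t) = -4·t^3 + 6·t^2 - 8·t - 4. Aus der Gleichung für die Geschwindigkeit v(t) = -4·t^3 + 6·t^2 - 8·t - 4, setzen wir t = 3 ein und erhalten v = -82.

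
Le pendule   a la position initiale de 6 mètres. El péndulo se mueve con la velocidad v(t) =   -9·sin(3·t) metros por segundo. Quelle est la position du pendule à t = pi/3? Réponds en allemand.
Um dies zu lösen, müssen wir 1 Stammfunktion unserer Gleichung für die Geschwindigkeit v(t) = -9·sin(3·t) finden. Durch Integration von der Geschwindigkeit und Verwendung der Anfangsbedingung x(0) = 6, erhalten wir x(t) = 3·cos(3·t) + 3. Aus der Gleichung für die Position x(t) = 3·cos(3·t) + 3, setzen wir t = pi/3 ein und erhalten x = 0.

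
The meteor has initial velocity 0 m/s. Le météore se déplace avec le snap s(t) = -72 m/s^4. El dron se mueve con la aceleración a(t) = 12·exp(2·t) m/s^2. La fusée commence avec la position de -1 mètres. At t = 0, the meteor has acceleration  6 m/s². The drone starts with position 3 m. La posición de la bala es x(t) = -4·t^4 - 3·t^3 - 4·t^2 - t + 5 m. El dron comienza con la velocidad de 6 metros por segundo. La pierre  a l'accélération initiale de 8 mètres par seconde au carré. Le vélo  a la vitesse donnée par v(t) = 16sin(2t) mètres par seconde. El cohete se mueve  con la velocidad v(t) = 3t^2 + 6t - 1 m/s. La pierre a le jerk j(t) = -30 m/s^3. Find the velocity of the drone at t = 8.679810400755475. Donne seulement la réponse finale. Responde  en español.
En t = 8.679810400755475, v = 207653268.996964.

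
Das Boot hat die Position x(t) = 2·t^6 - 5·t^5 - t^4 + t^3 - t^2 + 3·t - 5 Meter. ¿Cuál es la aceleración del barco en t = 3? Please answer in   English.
We must differentiate our position equation x(t) = 2·t^6 - 5·t^5 - t^4 + t^3 - t^2 + 3·t - 5 2 times. Differentiating position, we get velocity: v(t) = 12·t^5 - 25·t^4 - 4·t^3 + 3·t^2 - 2·t + 3. Taking d/dt of v(t), we find a(t) = 60·t^4 - 100·t^3 - 12·t^2 + 6·t - 2. Using a(t) = 60·t^4 - 100·t^3 - 12·t^2 + 6·t - 2 and substituting t = 3, we find a = 2068.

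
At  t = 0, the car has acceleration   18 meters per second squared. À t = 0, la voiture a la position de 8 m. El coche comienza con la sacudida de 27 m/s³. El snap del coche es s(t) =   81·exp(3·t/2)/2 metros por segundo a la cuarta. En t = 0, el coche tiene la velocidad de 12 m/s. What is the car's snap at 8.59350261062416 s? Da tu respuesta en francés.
De l'équation du snap s(t) = 81·exp(3·t/2)/2, nous substituons t = 8.59350261062416 pour obtenir s = 16055401.4529566.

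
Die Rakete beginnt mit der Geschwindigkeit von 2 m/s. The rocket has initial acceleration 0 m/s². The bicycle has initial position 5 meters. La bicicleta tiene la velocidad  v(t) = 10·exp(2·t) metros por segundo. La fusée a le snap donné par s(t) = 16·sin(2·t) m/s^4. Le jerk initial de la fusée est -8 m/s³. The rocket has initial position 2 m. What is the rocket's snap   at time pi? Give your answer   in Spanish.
De la ecuación del snap s(t) = 16·sin(2·t), sustituimos t = pi para obtener s = 0.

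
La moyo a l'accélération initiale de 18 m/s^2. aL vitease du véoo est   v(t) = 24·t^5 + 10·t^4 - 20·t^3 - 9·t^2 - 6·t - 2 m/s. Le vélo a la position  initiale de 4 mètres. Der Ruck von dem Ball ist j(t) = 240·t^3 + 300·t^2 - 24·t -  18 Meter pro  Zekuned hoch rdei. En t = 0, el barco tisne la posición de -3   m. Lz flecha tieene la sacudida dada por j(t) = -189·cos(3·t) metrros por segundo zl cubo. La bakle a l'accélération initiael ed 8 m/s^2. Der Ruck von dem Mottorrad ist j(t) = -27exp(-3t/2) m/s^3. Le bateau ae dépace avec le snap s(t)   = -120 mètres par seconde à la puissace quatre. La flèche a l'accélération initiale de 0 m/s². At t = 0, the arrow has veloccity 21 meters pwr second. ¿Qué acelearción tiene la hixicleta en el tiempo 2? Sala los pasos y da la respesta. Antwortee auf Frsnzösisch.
L'accélération à t = 2 est a = 1958.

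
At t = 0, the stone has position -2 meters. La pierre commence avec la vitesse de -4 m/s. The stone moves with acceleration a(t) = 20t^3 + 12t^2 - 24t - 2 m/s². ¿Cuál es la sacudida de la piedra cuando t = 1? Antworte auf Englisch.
To solve this, we need to take 1 derivative of our acceleration equation a(t) = 20·t^3 + 12·t^2 - 24·t - 2. Taking d/dt of a(t), we find j(t) = 60·t^2 + 24·t - 24. We have jerk j(t) = 60·t^2 + 24·t - 24. Substituting t = 1: j(1) = 60.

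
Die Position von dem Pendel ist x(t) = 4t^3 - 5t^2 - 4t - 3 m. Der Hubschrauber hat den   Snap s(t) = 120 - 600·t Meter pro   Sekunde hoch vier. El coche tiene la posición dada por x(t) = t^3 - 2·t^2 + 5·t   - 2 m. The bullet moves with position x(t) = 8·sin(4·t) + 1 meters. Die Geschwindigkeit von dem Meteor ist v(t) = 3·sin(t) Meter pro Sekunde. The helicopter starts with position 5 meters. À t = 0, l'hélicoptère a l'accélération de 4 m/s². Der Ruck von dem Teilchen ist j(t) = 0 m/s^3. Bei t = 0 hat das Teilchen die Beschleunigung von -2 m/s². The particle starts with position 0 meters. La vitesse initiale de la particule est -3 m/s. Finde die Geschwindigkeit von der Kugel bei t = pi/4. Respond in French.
En partant de la position x(t) = 8·sin(4·t) + 1, nous prenons 1 dérivée. La dérivée de la position donne la vitesse: v(t) = 32·cos(4·t). Nous avons la vitesse v(t) = 32·cos(4·t). En substituant t = pi/4: v(pi/4) = -32.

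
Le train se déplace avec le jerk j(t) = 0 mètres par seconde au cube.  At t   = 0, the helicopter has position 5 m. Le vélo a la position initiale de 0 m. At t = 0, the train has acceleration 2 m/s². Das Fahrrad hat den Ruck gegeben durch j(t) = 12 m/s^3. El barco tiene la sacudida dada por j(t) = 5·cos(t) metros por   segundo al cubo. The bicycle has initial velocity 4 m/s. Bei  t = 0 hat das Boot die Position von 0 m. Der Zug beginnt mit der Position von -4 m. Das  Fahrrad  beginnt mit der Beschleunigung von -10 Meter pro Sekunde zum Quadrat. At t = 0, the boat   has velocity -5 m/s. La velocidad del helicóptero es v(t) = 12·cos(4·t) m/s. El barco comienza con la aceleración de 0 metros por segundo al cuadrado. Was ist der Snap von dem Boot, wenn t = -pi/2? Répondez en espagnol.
Debemos derivar nuestra ecuación de la sacudida j(t) = 5·cos(t) 1 vez. La derivada de la sacudida da el snap: s(t) = -5·sin(t). Usando s(t) = -5·sin(t) y sustituyendo t = -pi/2, encontramos s = 5.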